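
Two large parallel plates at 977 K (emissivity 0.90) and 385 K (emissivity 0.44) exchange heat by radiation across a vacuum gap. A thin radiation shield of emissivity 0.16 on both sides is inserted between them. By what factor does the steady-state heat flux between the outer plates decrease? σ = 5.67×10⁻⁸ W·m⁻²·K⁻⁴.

Without shield: q₀ = σΔ(T⁴)/(1/ε₁+1/ε₂−1) with denominator 2.384.
With shield the two gaps are in series; the resistances add: (1/ε₁+1/ε_s−1)+(1/ε_s+1/ε₂−1) = 6.361+7.523 = 13.88.
Heat-flux ratio q₀/q = 13.88/2.384.

factor ≈ 5.82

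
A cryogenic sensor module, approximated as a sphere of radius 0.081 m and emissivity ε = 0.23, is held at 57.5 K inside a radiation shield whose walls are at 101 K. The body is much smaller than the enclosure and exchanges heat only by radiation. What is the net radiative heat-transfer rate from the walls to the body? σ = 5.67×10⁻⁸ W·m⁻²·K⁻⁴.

For a small grey body in a large enclosure: P_net = εσA(T_body⁴ − T_wall⁴).
A = 4πr² = 0.08245 m²; T_body⁴ − T_wall⁴ = 1.093×10⁷ − 1.041×10⁸ = -9.313×10⁷ K⁴.
|P_net| = 0.23·5.67×10⁻⁸·0.08245·9.313×10⁷.

P_net ≈ 0.100 W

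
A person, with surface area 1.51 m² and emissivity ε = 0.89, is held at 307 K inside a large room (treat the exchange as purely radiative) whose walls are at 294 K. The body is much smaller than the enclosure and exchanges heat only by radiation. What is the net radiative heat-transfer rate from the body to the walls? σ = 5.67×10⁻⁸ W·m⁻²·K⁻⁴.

P_net ≈ 108 W

For a small grey body in a large enclosure: P_net = εσA(T_body⁴ − T_wall⁴).
A = 1.51 m²; T_body⁴ − T_wall⁴ = 8.883×10⁹ − 7.471×10⁹ = 1.412×10⁹ K⁴.
|P_net| = 0.89·5.67×10⁻⁸·1.510·1.412×10⁹.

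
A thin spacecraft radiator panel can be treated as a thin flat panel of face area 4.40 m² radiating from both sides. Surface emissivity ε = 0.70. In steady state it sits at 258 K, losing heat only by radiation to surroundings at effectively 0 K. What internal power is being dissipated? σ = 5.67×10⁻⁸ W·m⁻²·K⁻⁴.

Steady state: P = εσA T⁴.
A = 2·4.40 = 8.800 m²; T⁴ = (258)⁴ = 4.431×10⁹ K⁴.
P = 0.70 × 5.67×10⁻⁸ × 8.800 × 4.431×10⁹.

P ≈ 1550 W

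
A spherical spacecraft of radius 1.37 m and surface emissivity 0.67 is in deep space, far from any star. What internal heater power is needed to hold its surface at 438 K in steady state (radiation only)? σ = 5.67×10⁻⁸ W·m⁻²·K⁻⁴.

P = εσ·4πr²·T⁴.
4πr² = 23.59 m²; T⁴ = 3.680×10¹⁰ K⁴.
P = 0.67·5.67×10⁻⁸·23.59·3.680×10¹⁰.

P ≈ 33000 W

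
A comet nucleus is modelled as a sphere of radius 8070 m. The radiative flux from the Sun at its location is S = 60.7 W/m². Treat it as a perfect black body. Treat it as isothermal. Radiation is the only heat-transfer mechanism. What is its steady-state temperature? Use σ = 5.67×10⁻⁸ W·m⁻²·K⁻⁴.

At equilibrium, absorbed power = emitted power.
Absorbing cross-section = πr² = 2.046×10⁸ m²; emitting surface = 4πr² = 8.184×10⁸ m² (ratio 4).
S·A_cross = εσ·A_surf·T⁴  ⇒  T⁴ = S/(4σ).
T⁴ = 1.00·60.7/(4·5.67×10⁻⁸) = 2.676×10⁸ K⁴.
T = (2.676×10⁸)^(1/4).

T ≈ 128 K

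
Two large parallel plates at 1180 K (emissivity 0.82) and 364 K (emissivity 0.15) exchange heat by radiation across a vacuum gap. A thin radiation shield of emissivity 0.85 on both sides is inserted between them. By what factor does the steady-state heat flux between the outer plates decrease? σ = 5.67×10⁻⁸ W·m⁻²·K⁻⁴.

factor ≈ 1.20

Without shield: q₀ = σΔ(T⁴)/(1/ε₁+1/ε₂−1) with denominator 6.886.
With shield the two gaps are in series; the resistances add: (1/ε₁+1/ε_s−1)+(1/ε_s+1/ε₂−1) = 1.396+6.843 = 8.239.
Heat-flux ratio q₀/q = 8.239/6.886.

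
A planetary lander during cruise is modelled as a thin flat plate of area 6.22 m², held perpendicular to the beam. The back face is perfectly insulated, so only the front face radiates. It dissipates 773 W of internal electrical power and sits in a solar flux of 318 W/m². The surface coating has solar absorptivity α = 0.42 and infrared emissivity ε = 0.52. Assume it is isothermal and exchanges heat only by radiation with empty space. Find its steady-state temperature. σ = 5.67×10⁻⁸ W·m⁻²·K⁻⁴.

At steady state, absorbed solar power + internal power = radiated power.
Absorbed: α·S·A_cross = 0.42·318·6.220 = 830.7 W (cross-section A).
Total input = 830.7 + 773 = 1604 W.
Radiated: εσ·A_surf·T⁴ with A_surf = A = 6.220 m².
T⁴ = 1604/(0.52·5.67×10⁻⁸·6.220) = 8.745×10⁹ K⁴.

T ≈ 306 K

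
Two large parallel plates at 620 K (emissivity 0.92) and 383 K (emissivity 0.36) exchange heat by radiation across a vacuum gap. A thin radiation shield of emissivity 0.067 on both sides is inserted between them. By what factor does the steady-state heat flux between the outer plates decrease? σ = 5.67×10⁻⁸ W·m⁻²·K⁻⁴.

factor ≈ 11.1

Without shield: q₀ = σΔ(T⁴)/(1/ε₁+1/ε₂−1) with denominator 2.865.
With shield the two gaps are in series; the resistances add: (1/ε₁+1/ε_s−1)+(1/ε_s+1/ε₂−1) = 15.01+16.70 = 31.72.
Heat-flux ratio q₀/q = 31.72/2.865.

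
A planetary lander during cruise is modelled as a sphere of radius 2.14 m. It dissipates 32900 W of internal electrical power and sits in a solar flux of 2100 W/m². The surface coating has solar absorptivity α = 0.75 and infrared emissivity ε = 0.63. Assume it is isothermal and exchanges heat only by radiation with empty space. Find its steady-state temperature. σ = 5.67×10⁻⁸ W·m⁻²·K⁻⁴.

T ≈ 405 K

At steady state, absorbed solar power + internal power = radiated power.
Absorbed: α·S·A_cross = 0.75·2100·14.39 = 22660 W (cross-section πr²).
Total input = 22660 + 32900 = 55560 W.
Radiated: εσ·A_surf·T⁴ with A_surf = 4πr² = 57.55 m².
T⁴ = 55560/(0.63·5.67×10⁻⁸·57.55) = 2.703×10¹⁰ K⁴.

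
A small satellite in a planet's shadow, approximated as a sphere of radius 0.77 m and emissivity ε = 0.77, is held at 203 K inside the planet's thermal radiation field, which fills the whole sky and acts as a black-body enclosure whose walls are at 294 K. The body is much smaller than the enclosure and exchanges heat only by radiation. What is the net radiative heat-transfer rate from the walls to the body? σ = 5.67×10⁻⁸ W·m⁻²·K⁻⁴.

For a small grey body in a large enclosure: P_net = εσA(T_body⁴ − T_wall⁴).
A = 4πr² = 7.451 m²; T_body⁴ − T_wall⁴ = 1.698×10⁹ − 7.471×10⁹ = -5.773×10⁹ K⁴.
|P_net| = 0.77·5.67×10⁻⁸·7.451·5.773×10⁹.

P_net ≈ 1880 W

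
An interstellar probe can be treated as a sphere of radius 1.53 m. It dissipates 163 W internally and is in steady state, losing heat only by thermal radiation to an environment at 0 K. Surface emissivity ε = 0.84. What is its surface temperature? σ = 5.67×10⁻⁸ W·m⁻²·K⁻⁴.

T ≈ 104 K

Steady state: internal power = radiated power, P = εσA T⁴.
Radiating area A = 4πr² = 29.42 m².
T⁴ = P/(εσA) = 163/(0.84·5.67×10⁻⁸·29.42) = 1.163×10⁸ K⁴.
T = (1.163×10⁸)^(1/4).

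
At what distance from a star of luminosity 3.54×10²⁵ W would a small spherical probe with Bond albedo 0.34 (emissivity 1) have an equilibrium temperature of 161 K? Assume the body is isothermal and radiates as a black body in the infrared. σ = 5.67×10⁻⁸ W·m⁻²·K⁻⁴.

d ≈ 1.10×10¹¹ m

For an isothermal black-emitting sphere, (1−a)S·πr² = σ·4πr²·T⁴ ⇒ S = 4σT⁴/(1−a).
S = 4·5.67×10⁻⁸·(161)⁴/0.660 = 230.9 W/m².
Flux falls as S = L/(4πd²), so d = √(L/(4πS)) = √(3.54×10²⁵/(4π·230.9)).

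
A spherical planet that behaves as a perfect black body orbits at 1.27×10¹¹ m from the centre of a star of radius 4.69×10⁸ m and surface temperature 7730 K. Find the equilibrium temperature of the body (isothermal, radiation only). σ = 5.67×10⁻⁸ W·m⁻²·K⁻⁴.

T ≈ 332 K

The star's surface emits σT_*⁴; at distance d the flux is S = σT_*⁴(R_*/d)².
S = 5.67×10⁻⁸·(7730)⁴·(4.69×10⁸/1.27×10¹¹)² = 2761 W/m².
For an isothermal sphere T⁴ = (1−a)S/(4σ) = 1.217×10¹⁰ K⁴.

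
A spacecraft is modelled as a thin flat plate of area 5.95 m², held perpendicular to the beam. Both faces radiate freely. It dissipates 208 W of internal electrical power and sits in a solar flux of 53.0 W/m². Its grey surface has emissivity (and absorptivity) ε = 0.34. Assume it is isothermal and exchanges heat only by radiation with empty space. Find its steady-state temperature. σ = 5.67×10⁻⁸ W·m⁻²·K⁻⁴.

At steady state, absorbed solar power + internal power = radiated power.
Absorbed: α·S·A_cross = 0.34·53.0·5.950 = 107.2 W (cross-section A).
Total input = 107.2 + 208 = 315.2 W.
Radiated: εσ·A_surf·T⁴ with A_surf = 2A = 11.90 m².
T⁴ = 315.2/(0.34·5.67×10⁻⁸·11.90) = 1.374×10⁹ K⁴.

T ≈ 193 K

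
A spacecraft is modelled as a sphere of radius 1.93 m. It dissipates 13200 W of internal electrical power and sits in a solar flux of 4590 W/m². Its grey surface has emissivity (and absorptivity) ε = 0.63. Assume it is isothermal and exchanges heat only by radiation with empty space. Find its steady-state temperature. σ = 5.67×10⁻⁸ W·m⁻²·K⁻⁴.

At steady state, absorbed solar power + internal power = radiated power.
Absorbed: α·S·A_cross = 0.63·4590·11.70 = 33840 W (cross-section πr²).
Total input = 33840 + 13200 = 47040 W.
Radiated: εσ·A_surf·T⁴ with A_surf = 4πr² = 46.81 m².
T⁴ = 47040/(0.63·5.67×10⁻⁸·46.81) = 2.813×10¹⁰ K⁴.

T ≈ 410 K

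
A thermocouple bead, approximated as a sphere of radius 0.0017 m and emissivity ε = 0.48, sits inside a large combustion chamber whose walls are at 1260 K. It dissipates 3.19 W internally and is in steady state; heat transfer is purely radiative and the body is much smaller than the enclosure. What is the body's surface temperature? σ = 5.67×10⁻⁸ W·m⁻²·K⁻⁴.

T ≈ 1550 K

For a small grey body in a large enclosure, net radiated power = εσA(T⁴ − T_w⁴).
Steady state: P = εσA(T⁴ − T_w⁴) with A = 4πr² = 3.632×10⁻⁵ m².
T⁴ = P/(εσA) + T_w⁴ = 3.19/(0.48·5.67×10⁻⁸·3.632×10⁻⁵) + (1260)⁴
    = 3.227×10¹² + 2.520×10¹² = 5.748×10¹² K⁴.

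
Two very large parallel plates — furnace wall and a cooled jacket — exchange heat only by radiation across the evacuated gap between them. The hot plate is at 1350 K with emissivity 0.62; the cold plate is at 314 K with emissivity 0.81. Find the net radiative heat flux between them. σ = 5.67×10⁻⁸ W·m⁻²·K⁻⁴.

q ≈ 1.02×10⁵ W/m²

For two infinite grey parallel plates, q = σ(T₁⁴ − T₂⁴)/(1/ε₁ + 1/ε₂ − 1).
T₁⁴ − T₂⁴ = 3.322×10¹² − 9.721×10⁹ = 3.312×10¹² K⁴.
1/ε₁ + 1/ε₂ − 1 = 1.613 + 1.235 − 1 = 1.847.
q = 5.67×10⁻⁸ × 3.312×10¹² / 1.847.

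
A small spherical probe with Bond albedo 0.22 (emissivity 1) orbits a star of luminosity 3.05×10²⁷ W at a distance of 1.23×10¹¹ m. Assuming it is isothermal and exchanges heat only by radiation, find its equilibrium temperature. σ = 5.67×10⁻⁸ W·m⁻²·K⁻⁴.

T ≈ 485 K

First find the stellar flux at distance d: S = L/(4πd²) = 3.05×10²⁷/(4π·(1.23×10¹¹)²) = 16040 W/m².
For an isothermal sphere, absorbed (1−a)S·πr² = emitted σ·4πr²·T⁴, so T⁴ = (1−a)S/(4σ).
T⁴ = 0.780·16040/(4·5.67×10⁻⁸) = 5.517×10¹⁰ K⁴.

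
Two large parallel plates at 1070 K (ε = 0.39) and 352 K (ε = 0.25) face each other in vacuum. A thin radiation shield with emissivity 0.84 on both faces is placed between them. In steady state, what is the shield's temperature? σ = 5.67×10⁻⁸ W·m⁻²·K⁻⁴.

T_s ≈ 945 K

In steady state the net flux on the hot side equals that on the cold side.
σ(T₁⁴−T_s⁴)/D₁ = σ(T_s⁴−T₂⁴)/D₂, with D₁ = 1/ε₁+1/ε_s−1 = 2.755, D₂ = 1/ε_s+1/ε₂−1 = 4.190.
Solve for T_s⁴: T_s⁴ = (D₂·T₁⁴ + D₁·T₂⁴)/(D₁+D₂) = 7.970×10¹¹ K⁴.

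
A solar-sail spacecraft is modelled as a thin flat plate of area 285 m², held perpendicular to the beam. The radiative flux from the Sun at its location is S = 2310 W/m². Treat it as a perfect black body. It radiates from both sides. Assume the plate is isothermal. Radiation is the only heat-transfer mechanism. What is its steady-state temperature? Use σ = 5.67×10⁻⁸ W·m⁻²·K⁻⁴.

T ≈ 378 K

At equilibrium, absorbed power = emitted power.
Absorbing cross-section = A = 285.0 m²; emitting surface = 2A = 570.0 m² (ratio 2).
S·A_cross = εσ·A_surf·T⁴  ⇒  T⁴ = S/(2σ).
T⁴ = 1.00·2310/(2·5.67×10⁻⁸) = 2.037×10¹⁰ K⁴.
T = (2.037×10¹⁰)^(1/4).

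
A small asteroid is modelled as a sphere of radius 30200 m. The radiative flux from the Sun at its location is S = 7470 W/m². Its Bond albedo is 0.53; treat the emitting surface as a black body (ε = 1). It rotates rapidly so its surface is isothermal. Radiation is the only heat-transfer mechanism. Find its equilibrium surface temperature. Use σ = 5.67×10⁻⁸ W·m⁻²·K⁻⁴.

At equilibrium, absorbed power = emitted power.
Absorbing cross-section = πr² = 2.865×10⁹ m²; emitting surface = 4πr² = 1.146×10¹⁰ m² (ratio 4).
(1−a)S·A_cross = εσ·A_surf·T⁴  ⇒  T⁴ = (1−a)S/(4σ).
T⁴ = 0.470·7470/(4·5.67×10⁻⁸) = 1.548×10¹⁰ K⁴.
T = (1.548×10¹⁰)^(1/4).

T ≈ 353 K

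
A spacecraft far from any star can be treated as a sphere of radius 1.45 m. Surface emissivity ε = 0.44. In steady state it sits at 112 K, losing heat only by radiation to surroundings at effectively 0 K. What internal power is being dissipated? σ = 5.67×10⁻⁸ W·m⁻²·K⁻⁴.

P ≈ 104 W

Steady state: P = εσA T⁴.
A = 4πr² = 26.42 m²; T⁴ = (112)⁴ = 1.574×10⁸ K⁴.
P = 0.44 × 5.67×10⁻⁸ × 26.42 × 1.574×10⁸.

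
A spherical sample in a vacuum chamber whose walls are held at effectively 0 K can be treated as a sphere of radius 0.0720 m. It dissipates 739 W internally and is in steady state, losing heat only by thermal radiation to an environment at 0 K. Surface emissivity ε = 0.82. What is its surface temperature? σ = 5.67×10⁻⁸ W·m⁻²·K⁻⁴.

T ≈ 703 K

Steady state: internal power = radiated power, P = εσA T⁴.
Radiating area A = 4πr² = 0.06514 m².
T⁴ = P/(εσA) = 739/(0.82·5.67×10⁻⁸·0.06514) = 2.440×10¹¹ K⁴.
T = (2.440×10¹¹)^(1/4).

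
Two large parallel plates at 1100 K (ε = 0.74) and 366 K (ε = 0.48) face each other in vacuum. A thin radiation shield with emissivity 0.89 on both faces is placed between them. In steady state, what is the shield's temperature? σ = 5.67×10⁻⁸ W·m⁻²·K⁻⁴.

In steady state the net flux on the hot side equals that on the cold side.
σ(T₁⁴−T_s⁴)/D₁ = σ(T_s⁴−T₂⁴)/D₂, with D₁ = 1/ε₁+1/ε_s−1 = 1.475, D₂ = 1/ε_s+1/ε₂−1 = 2.207.
Solve for T_s⁴: T_s⁴ = (D₂·T₁⁴ + D₁·T₂⁴)/(D₁+D₂) = 8.848×10¹¹ K⁴.

T_s ≈ 970 K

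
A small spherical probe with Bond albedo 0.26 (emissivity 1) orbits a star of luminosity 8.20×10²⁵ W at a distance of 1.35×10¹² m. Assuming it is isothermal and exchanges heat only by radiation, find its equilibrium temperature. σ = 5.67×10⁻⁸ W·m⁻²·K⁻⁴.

First find the stellar flux at distance d: S = L/(4πd²) = 8.20×10²⁵/(4π·(1.35×10¹²)²) = 3.580 W/m².
For an isothermal sphere, absorbed (1−a)S·πr² = emitted σ·4πr²·T⁴, so T⁴ = (1−a)S/(4σ).
T⁴ = 0.740·3.580/(4·5.67×10⁻⁸) = 1.168×10⁷ K⁴.

T ≈ 58.5 K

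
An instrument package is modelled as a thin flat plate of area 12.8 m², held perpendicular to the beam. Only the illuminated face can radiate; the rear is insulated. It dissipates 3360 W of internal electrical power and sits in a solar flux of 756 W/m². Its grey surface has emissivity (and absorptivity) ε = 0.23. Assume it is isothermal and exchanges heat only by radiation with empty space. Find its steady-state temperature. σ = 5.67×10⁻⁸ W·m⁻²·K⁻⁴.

At steady state, absorbed solar power + internal power = radiated power.
Absorbed: α·S·A_cross = 0.23·756·12.80 = 2226 W (cross-section A).
Total input = 2226 + 3360 = 5586 W.
Radiated: εσ·A_surf·T⁴ with A_surf = A = 12.80 m².
T⁴ = 5586/(0.23·5.67×10⁻⁸·12.80) = 3.346×10¹⁰ K⁴.

T ≈ 428 K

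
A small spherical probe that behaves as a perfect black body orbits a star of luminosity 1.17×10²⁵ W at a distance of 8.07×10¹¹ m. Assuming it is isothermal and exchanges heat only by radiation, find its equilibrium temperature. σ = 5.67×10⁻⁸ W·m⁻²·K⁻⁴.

First find the stellar flux at distance d: S = L/(4πd²) = 1.17×10²⁵/(4π·(8.07×10¹¹)²) = 1.430 W/m².
For an isothermal sphere, absorbed (1−a)S·πr² = emitted σ·4πr²·T⁴, so T⁴ = (1−a)S/(4σ).
T⁴ = 1.00·1.430/(4·5.67×10⁻⁸) = 6.304×10⁶ K⁴.

T ≈ 50.1 K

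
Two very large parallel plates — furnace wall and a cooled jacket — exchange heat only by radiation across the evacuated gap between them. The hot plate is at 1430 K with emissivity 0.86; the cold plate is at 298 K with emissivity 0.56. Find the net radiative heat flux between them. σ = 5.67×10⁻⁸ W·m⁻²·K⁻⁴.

For two infinite grey parallel plates, q = σ(T₁⁴ − T₂⁴)/(1/ε₁ + 1/ε₂ − 1).
T₁⁴ − T₂⁴ = 4.182×10¹² − 7.886×10⁹ = 4.174×10¹² K⁴.
1/ε₁ + 1/ε₂ − 1 = 1.163 + 1.786 − 1 = 1.949.
q = 5.67×10⁻⁸ × 4.174×10¹² / 1.949.

q ≈ 1.21×10⁵ W/m²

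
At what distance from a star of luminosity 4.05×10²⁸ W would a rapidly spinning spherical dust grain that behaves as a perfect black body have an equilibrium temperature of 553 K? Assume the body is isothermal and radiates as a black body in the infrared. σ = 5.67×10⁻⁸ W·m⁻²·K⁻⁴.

d ≈ 3.90×10¹¹ m

For an isothermal black-emitting sphere, (1−a)S·πr² = σ·4πr²·T⁴ ⇒ S = 4σT⁴/(1−a).
S = 4·5.67×10⁻⁸·(553)⁴/1.00 = 21210 W/m².
Flux falls as S = L/(4πd²), so d = √(L/(4πS)) = √(4.05×10²⁸/(4π·21210)).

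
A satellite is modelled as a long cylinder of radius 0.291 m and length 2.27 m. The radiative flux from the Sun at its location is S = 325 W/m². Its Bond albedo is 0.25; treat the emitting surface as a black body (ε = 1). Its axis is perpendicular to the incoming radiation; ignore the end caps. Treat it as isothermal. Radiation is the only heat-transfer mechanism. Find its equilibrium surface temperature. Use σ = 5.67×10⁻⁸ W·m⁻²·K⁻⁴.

T ≈ 192 K

At equilibrium, absorbed power = emitted power.
Absorbing cross-section = 2rL = 1.321 m²; emitting surface = 2πrL = 4.150 m² (ratio π).
(1−a)S·A_cross = εσ·A_surf·T⁴  ⇒  T⁴ = (1−a)S/(πσ).
T⁴ = 0.750·325/(π·5.67×10⁻⁸) = 1.368×10⁹ K⁴.
T = (1.368×10⁹)^(1/4).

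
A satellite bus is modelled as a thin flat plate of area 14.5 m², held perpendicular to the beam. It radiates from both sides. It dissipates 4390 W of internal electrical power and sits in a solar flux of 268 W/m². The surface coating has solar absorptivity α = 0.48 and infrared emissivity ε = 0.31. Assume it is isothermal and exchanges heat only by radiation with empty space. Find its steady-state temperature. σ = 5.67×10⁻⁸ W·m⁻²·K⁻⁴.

At steady state, absorbed solar power + internal power = radiated power.
Absorbed: α·S·A_cross = 0.48·268·14.50 = 1865 W (cross-section A).
Total input = 1865 + 4390 = 6255 W.
Radiated: εσ·A_surf·T⁴ with A_surf = 2A = 29.00 m².
T⁴ = 6255/(0.31·5.67×10⁻⁸·29.00) = 1.227×10¹⁰ K⁴.

T ≈ 333 K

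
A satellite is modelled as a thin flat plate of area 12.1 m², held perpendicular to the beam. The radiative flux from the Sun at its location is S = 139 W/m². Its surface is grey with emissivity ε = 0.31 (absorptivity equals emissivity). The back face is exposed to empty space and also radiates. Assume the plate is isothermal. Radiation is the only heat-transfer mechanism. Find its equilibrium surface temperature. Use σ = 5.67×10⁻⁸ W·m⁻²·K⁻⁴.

At equilibrium, absorbed power = emitted power.
Absorbing cross-section = A = 12.10 m²; emitting surface = 2A = 24.20 m² (ratio 2).
εS·A_cross = εσ·A_surf·T⁴  ⇒  T⁴ = S/(2σ)   (ε cancels).
T⁴ = 139/(2·5.67×10⁻⁸) = 1.226×10⁹ K⁴.
T = (1.226×10⁹)^(1/4).

T ≈ 187 K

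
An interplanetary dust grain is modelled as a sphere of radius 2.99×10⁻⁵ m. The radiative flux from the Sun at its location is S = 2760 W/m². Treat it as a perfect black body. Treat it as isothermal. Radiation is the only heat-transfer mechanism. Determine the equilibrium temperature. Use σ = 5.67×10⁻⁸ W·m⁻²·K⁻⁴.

T ≈ 332 K

At equilibrium, absorbed power = emitted power.
Absorbing cross-section = πr² = 2.809×10⁻⁹ m²; emitting surface = 4πr² = 1.123×10⁻⁸ m² (ratio 4).
S·A_cross = εσ·A_surf·T⁴  ⇒  T⁴ = S/(4σ).
T⁴ = 1.00·2760/(4·5.67×10⁻⁸) = 1.217×10¹⁰ K⁴.
T = (1.217×10¹⁰)^(1/4).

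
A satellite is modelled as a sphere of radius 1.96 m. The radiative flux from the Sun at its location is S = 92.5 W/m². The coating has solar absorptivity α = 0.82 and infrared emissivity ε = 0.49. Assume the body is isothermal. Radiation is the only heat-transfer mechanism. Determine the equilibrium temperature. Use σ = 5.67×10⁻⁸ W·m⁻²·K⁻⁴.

At equilibrium, absorbed power = emitted power.
Absorbing cross-section = πr² = 12.07 m²; emitting surface = 4πr² = 48.27 m² (ratio 4).
αS·A_cross = εσ·A_surf·T⁴  ⇒  T⁴ = αS/(ε·4σ).
T⁴ = 0.820·92.5/(0.49·4·5.67×10⁻⁸) = 6.825×10⁸ K⁴.
T = (6.825×10⁸)^(1/4).

T ≈ 162 K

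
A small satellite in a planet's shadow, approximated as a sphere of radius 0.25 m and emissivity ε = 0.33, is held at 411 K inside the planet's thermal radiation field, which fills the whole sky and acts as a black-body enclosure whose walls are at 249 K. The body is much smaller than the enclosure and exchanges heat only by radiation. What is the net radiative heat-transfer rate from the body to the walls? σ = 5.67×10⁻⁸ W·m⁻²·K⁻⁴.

P_net ≈ 363 W

For a small grey body in a large enclosure: P_net = εσA(T_body⁴ − T_wall⁴).
A = 4πr² = 0.7854 m²; T_body⁴ − T_wall⁴ = 2.853×10¹⁰ − 3.844×10⁹ = 2.469×10¹⁰ K⁴.
|P_net| = 0.33·5.67×10⁻⁸·0.7854·2.469×10¹⁰.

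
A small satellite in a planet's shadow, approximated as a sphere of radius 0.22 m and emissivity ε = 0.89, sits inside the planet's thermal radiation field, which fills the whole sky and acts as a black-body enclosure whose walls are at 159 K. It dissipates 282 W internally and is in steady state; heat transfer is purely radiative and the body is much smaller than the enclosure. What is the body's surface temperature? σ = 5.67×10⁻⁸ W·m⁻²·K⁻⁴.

For a small grey body in a large enclosure, net radiated power = εσA(T⁴ − T_w⁴).
Steady state: P = εσA(T⁴ − T_w⁴) with A = 4πr² = 0.6082 m².
T⁴ = P/(εσA) + T_w⁴ = 282/(0.89·5.67×10⁻⁸·0.6082) + (159)⁴
    = 9.188×10⁹ + 6.391×10⁸ = 9.827×10⁹ K⁴.

T ≈ 315 K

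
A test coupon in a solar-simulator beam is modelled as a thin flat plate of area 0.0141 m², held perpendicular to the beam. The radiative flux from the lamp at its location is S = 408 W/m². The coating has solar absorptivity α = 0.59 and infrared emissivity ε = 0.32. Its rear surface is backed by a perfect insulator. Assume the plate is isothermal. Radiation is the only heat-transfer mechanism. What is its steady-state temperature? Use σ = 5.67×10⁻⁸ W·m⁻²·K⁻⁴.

At equilibrium, absorbed power = emitted power.
Absorbing cross-section = A = 0.01410 m²; emitting surface = A = 0.01410 m² (ratio 1).
αS·A_cross = εσ·A_surf·T⁴  ⇒  T⁴ = αS/(ε·1σ).
T⁴ = 0.590·408/(0.32·1·5.67×10⁻⁸) = 1.327×10¹⁰ K⁴.
T = (1.327×10¹⁰)^(1/4).

T ≈ 339 K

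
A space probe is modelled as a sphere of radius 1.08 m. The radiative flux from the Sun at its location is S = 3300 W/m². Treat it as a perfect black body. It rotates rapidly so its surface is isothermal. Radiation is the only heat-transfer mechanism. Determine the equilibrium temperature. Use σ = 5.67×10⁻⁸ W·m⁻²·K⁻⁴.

T ≈ 347 K

At equilibrium, absorbed power = emitted power.
Absorbing cross-section = πr² = 3.664 m²; emitting surface = 4πr² = 14.66 m² (ratio 4).
S·A_cross = εσ·A_surf·T⁴  ⇒  T⁴ = S/(4σ).
T⁴ = 1.00·3300/(4·5.67×10⁻⁸) = 1.455×10¹⁰ K⁴.
T = (1.455×10¹⁰)^(1/4).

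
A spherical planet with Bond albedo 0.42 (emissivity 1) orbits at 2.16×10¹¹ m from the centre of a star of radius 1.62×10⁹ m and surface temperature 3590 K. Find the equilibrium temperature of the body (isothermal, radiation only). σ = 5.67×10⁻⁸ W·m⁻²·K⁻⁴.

T ≈ 192 K

The star's surface emits σT_*⁴; at distance d the flux is S = σT_*⁴(R_*/d)².
S = 5.67×10⁻⁸·(3590)⁴·(1.62×10⁹/2.16×10¹¹)² = 529.8 W/m².
For an isothermal sphere T⁴ = (1−a)S/(4σ) = 1.355×10⁹ K⁴.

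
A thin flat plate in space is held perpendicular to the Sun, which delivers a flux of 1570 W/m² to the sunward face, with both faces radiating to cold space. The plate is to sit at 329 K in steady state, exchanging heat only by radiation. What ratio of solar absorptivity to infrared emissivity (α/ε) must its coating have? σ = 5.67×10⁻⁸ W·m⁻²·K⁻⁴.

α/ε ≈ 0.846

Balance: αS·A = εσ·2A·T⁴ ⇒ α/ε = 2σT⁴/S.
α/ε = 2·5.67×10⁻⁸·(329)⁴/1570 = 2·5.67×10⁻⁸·1.172×10¹⁰/1570.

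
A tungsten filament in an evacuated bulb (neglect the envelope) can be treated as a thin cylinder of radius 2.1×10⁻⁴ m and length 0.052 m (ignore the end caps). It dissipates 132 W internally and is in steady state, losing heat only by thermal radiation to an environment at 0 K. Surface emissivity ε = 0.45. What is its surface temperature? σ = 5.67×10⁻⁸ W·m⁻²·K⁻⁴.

T ≈ 2950 K

Steady state: internal power = radiated power, P = εσA T⁴.
Radiating area A = 2πrL = 6.861×10⁻⁵ m².
T⁴ = P/(εσA) = 132/(0.45·5.67×10⁻⁸·6.861×10⁻⁵) = 7.540×10¹³ K⁴.
T = (7.540×10¹³)^(1/4).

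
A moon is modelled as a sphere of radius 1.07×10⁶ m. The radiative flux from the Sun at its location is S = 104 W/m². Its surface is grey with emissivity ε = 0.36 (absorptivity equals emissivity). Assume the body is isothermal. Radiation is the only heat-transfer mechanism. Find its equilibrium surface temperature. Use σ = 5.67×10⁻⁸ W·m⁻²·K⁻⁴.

T ≈ 146 K

At equilibrium, absorbed power = emitted power.
Absorbing cross-section = πr² = 3.597×10¹² m²; emitting surface = 4πr² = 1.439×10¹³ m² (ratio 4).
εS·A_cross = εσ·A_surf·T⁴  ⇒  T⁴ = S/(4σ)   (ε cancels).
T⁴ = 104/(4·5.67×10⁻⁸) = 4.586×10⁸ K⁴.
T = (4.586×10⁸)^(1/4).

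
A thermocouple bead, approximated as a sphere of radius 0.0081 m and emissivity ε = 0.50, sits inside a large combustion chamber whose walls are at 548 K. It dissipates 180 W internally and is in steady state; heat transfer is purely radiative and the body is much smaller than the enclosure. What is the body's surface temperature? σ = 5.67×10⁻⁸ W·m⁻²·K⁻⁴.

T ≈ 1670 K

For a small grey body in a large enclosure, net radiated power = εσA(T⁴ − T_w⁴).
Steady state: P = εσA(T⁴ − T_w⁴) with A = 4πr² = 8.245×10⁻⁴ m².
T⁴ = P/(εσA) + T_w⁴ = 180/(0.50·5.67×10⁻⁸·8.245×10⁻⁴) + (548)⁴
    = 7.701×10¹² + 9.018×10¹⁰ = 7.791×10¹² K⁴.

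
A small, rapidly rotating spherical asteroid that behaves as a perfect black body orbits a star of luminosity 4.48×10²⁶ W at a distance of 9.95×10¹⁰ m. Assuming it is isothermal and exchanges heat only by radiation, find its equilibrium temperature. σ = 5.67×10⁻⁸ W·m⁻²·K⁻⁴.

T ≈ 355 K

First find the stellar flux at distance d: S = L/(4πd²) = 4.48×10²⁶/(4π·(9.95×10¹⁰)²) = 3601 W/m².
For an isothermal sphere, absorbed (1−a)S·πr² = emitted σ·4πr²·T⁴, so T⁴ = (1−a)S/(4σ).
T⁴ = 1.00·3601/(4·5.67×10⁻⁸) = 1.588×10¹⁰ K⁴.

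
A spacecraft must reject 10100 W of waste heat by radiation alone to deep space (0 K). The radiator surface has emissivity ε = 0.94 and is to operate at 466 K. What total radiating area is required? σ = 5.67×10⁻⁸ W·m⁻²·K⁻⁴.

P = εσA T⁴ ⇒ A = P/(εσT⁴).
T⁴ = 4.716×10¹⁰ K⁴.
A = 10100/(0.94 × 5.67×10⁻⁸ × 4.716×10¹⁰).

A ≈ 4.02 m²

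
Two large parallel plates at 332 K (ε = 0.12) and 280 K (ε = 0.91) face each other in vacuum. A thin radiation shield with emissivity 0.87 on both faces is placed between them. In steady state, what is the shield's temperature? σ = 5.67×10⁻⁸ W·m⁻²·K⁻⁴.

In steady state the net flux on the hot side equals that on the cold side.
σ(T₁⁴−T_s⁴)/D₁ = σ(T_s⁴−T₂⁴)/D₂, with D₁ = 1/ε₁+1/ε_s−1 = 8.483, D₂ = 1/ε_s+1/ε₂−1 = 1.248.
Solve for T_s⁴: T_s⁴ = (D₂·T₁⁴ + D₁·T₂⁴)/(D₁+D₂) = 6.917×10⁹ K⁴.

T_s ≈ 288 K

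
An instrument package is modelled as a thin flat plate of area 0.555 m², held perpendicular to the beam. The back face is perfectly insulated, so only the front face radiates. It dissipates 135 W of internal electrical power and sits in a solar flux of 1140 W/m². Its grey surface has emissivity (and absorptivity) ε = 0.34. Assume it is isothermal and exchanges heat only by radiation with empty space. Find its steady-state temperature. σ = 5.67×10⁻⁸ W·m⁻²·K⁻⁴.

T ≈ 425 K

At steady state, absorbed solar power + internal power = radiated power.
Absorbed: α·S·A_cross = 0.34·1140·0.5550 = 215.1 W (cross-section A).
Total input = 215.1 + 135 = 350.1 W.
Radiated: εσ·A_surf·T⁴ with A_surf = A = 0.5550 m².
T⁴ = 350.1/(0.34·5.67×10⁻⁸·0.5550) = 3.272×10¹⁰ K⁴.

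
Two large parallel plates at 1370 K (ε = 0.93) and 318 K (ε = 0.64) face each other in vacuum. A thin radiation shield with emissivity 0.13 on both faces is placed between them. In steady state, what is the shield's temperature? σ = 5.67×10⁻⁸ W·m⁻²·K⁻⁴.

In steady state the net flux on the hot side equals that on the cold side.
σ(T₁⁴−T_s⁴)/D₁ = σ(T_s⁴−T₂⁴)/D₂, with D₁ = 1/ε₁+1/ε_s−1 = 7.768, D₂ = 1/ε_s+1/ε₂−1 = 8.255.
Solve for T_s⁴: T_s⁴ = (D₂·T₁⁴ + D₁·T₂⁴)/(D₁+D₂) = 1.820×10¹² K⁴.

T_s ≈ 1160 K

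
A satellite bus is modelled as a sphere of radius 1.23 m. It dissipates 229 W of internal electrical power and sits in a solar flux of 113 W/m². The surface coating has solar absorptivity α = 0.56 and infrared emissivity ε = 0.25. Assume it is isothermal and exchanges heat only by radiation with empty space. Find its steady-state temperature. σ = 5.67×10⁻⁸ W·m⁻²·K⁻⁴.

At steady state, absorbed solar power + internal power = radiated power.
Absorbed: α·S·A_cross = 0.56·113·4.753 = 300.8 W (cross-section πr²).
Total input = 300.8 + 229 = 529.8 W.
Radiated: εσ·A_surf·T⁴ with A_surf = 4πr² = 19.01 m².
T⁴ = 529.8/(0.25·5.67×10⁻⁸·19.01) = 1.966×10⁹ K⁴.

T ≈ 211 K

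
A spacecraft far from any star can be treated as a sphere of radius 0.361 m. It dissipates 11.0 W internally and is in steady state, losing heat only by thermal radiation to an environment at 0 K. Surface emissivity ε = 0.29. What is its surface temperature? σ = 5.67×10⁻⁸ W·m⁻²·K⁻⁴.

Steady state: internal power = radiated power, P = εσA T⁴.
Radiating area A = 4πr² = 1.638 m².
T⁴ = P/(εσA) = 11.0/(0.29·5.67×10⁻⁸·1.638) = 4.085×10⁸ K⁴.
T = (4.085×10⁸)^(1/4).

T ≈ 142 K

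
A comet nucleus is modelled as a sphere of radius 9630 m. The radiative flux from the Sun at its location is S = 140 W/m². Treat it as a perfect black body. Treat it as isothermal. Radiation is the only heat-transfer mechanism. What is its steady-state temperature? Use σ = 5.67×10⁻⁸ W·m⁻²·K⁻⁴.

T ≈ 158 K

At equilibrium, absorbed power = emitted power.
Absorbing cross-section = πr² = 2.913×10⁸ m²; emitting surface = 4πr² = 1.165×10⁹ m² (ratio 4).
S·A_cross = εσ·A_surf·T⁴  ⇒  T⁴ = S/(4σ).
T⁴ = 1.00·140/(4·5.67×10⁻⁸) = 6.173×10⁸ K⁴.
T = (6.173×10⁸)^(1/4).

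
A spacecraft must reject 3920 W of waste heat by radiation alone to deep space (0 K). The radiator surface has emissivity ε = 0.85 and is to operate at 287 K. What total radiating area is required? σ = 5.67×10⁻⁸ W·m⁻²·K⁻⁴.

A ≈ 12.0 m²

P = εσA T⁴ ⇒ A = P/(εσT⁴).
T⁴ = 6.785×10⁹ K⁴.
A = 3920/(0.85 × 5.67×10⁻⁸ × 6.785×10⁹).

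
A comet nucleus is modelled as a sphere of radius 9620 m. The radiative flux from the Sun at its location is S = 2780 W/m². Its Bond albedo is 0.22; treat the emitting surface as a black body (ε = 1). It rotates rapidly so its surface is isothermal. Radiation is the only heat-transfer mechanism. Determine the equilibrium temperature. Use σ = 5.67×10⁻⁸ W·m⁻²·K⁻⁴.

T ≈ 313 K

At equilibrium, absorbed power = emitted power.
Absorbing cross-section = πr² = 2.907×10⁸ m²; emitting surface = 4πr² = 1.163×10⁹ m² (ratio 4).
(1−a)S·A_cross = εσ·A_surf·T⁴  ⇒  T⁴ = (1−a)S/(4σ).
T⁴ = 0.780·2780/(4·5.67×10⁻⁸) = 9.561×10⁹ K⁴.
T = (9.561×10⁹)^(1/4).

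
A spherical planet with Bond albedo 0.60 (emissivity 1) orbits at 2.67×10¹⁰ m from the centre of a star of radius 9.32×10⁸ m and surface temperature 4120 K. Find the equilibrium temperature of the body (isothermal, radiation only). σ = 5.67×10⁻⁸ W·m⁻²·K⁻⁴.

The star's surface emits σT_*⁴; at distance d the flux is S = σT_*⁴(R_*/d)².
S = 5.67×10⁻⁸·(4120)⁴·(9.32×10⁸/2.67×10¹⁰)² = 19910 W/m².
For an isothermal sphere T⁴ = (1−a)S/(4σ) = 3.511×10¹⁰ K⁴.

T ≈ 433 K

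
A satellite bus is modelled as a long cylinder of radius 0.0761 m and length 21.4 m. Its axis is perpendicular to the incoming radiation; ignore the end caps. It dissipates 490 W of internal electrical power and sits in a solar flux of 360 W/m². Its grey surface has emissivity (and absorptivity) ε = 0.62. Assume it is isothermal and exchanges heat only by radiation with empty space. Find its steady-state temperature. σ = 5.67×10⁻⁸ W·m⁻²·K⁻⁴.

At steady state, absorbed solar power + internal power = radiated power.
Absorbed: α·S·A_cross = 0.62·360·3.257 = 727.0 W (cross-section 2rL).
Total input = 727.0 + 490 = 1217 W.
Radiated: εσ·A_surf·T⁴ with A_surf = 2πrL = 10.23 m².
T⁴ = 1217/(0.62·5.67×10⁻⁸·10.23) = 3.383×10⁹ K⁴.

T ≈ 241 K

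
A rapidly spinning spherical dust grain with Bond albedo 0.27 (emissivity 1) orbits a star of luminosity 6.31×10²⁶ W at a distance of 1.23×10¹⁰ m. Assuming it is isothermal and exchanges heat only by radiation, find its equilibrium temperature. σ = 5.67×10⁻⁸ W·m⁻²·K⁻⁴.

T ≈ 1020 K

First find the stellar flux at distance d: S = L/(4πd²) = 6.31×10²⁶/(4π·(1.23×10¹⁰)²) = 3.319×10⁵ W/m².
For an isothermal sphere, absorbed (1−a)S·πr² = emitted σ·4πr²·T⁴, so T⁴ = (1−a)S/(4σ).
T⁴ = 0.730·3.319×10⁵/(4·5.67×10⁻⁸) = 1.068×10¹² K⁴.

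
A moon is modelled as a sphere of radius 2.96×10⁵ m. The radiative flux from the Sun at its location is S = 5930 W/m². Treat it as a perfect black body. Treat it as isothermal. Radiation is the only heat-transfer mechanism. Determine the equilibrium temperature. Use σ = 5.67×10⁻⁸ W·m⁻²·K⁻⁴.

T ≈ 402 K

At equilibrium, absorbed power = emitted power.
Absorbing cross-section = πr² = 2.753×10¹¹ m²; emitting surface = 4πr² = 1.101×10¹² m² (ratio 4).
S·A_cross = εσ·A_surf·T⁴  ⇒  T⁴ = S/(4σ).
T⁴ = 1.00·5930/(4·5.67×10⁻⁸) = 2.615×10¹⁰ K⁴.
T = (2.615×10¹⁰)^(1/4).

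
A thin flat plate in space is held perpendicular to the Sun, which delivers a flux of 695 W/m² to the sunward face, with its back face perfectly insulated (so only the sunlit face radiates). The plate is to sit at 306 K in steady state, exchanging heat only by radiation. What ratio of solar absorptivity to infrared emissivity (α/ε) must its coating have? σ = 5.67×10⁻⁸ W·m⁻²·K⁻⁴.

α/ε ≈ 0.715

Balance: αS·A = εσ·1A·T⁴ ⇒ α/ε = σT⁴/S.
α/ε = 5.67×10⁻⁸·(306)⁴/695 = 5.67×10⁻⁸·8.768×10⁹/695.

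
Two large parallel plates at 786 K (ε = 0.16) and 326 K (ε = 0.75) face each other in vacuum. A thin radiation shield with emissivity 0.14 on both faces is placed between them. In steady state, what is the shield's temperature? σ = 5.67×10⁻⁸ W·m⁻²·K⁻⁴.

T_s ≈ 623 K

In steady state the net flux on the hot side equals that on the cold side.
σ(T₁⁴−T_s⁴)/D₁ = σ(T_s⁴−T₂⁴)/D₂, with D₁ = 1/ε₁+1/ε_s−1 = 12.39, D₂ = 1/ε_s+1/ε₂−1 = 7.476.
Solve for T_s⁴: T_s⁴ = (D₂·T₁⁴ + D₁·T₂⁴)/(D₁+D₂) = 1.507×10¹¹ K⁴.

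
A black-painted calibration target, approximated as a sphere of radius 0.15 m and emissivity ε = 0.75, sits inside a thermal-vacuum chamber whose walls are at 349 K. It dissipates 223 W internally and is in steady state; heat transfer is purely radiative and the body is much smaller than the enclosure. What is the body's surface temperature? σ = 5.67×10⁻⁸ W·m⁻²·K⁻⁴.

T ≈ 427 K

For a small grey body in a large enclosure, net radiated power = εσA(T⁴ − T_w⁴).
Steady state: P = εσA(T⁴ − T_w⁴) with A = 4πr² = 0.2827 m².
T⁴ = P/(εσA) + T_w⁴ = 223/(0.75·5.67×10⁻⁸·0.2827) + (349)⁴
    = 1.855×10¹⁰ + 1.484×10¹⁰ = 3.338×10¹⁰ K⁴.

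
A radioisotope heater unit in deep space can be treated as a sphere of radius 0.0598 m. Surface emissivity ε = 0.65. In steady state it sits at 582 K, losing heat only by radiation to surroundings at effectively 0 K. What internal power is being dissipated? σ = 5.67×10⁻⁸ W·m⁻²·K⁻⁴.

P ≈ 190 W

Steady state: P = εσA T⁴.
A = 4πr² = 0.04494 m²; T⁴ = (582)⁴ = 1.147×10¹¹ K⁴.
P = 0.65 × 5.67×10⁻⁸ × 0.04494 × 1.147×10¹¹.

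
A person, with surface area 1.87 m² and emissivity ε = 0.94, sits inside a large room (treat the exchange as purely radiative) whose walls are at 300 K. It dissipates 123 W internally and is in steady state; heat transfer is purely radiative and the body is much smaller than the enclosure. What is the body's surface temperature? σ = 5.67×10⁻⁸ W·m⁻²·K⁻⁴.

For a small grey body in a large enclosure, net radiated power = εσA(T⁴ − T_w⁴).
Steady state: P = εσA(T⁴ − T_w⁴) with A = 1.87 m².
T⁴ = P/(εσA) + T_w⁴ = 123/(0.94·5.67×10⁻⁸·1.870) + (300)⁴
    = 1.234×10⁹ + 8.100×10⁹ = 9.334×10⁹ K⁴.

T ≈ 311 K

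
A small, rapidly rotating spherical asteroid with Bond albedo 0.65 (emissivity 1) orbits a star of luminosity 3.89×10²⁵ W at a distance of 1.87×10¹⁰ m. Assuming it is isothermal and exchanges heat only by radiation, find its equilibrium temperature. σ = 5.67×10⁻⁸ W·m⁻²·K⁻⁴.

First find the stellar flux at distance d: S = L/(4πd²) = 3.89×10²⁵/(4π·(1.87×10¹⁰)²) = 8852 W/m².
For an isothermal sphere, absorbed (1−a)S·πr² = emitted σ·4πr²·T⁴, so T⁴ = (1−a)S/(4σ).
T⁴ = 0.350·8852/(4·5.67×10⁻⁸) = 1.366×10¹⁰ K⁴.

T ≈ 342 K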